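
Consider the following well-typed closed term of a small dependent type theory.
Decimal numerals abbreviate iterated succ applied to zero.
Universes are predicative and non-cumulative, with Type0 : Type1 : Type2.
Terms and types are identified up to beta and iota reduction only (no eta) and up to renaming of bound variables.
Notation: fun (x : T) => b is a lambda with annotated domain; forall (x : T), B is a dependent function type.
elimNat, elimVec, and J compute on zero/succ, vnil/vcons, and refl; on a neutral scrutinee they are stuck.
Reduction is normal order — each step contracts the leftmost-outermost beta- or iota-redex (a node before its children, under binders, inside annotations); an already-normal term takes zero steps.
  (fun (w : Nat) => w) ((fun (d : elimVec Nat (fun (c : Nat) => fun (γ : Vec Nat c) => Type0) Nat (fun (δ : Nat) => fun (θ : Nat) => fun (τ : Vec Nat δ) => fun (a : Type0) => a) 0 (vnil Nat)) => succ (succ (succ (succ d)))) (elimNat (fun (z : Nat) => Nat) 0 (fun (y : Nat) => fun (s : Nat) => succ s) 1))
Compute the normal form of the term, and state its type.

reduced normal form:
  5
the term's type:
  Nat


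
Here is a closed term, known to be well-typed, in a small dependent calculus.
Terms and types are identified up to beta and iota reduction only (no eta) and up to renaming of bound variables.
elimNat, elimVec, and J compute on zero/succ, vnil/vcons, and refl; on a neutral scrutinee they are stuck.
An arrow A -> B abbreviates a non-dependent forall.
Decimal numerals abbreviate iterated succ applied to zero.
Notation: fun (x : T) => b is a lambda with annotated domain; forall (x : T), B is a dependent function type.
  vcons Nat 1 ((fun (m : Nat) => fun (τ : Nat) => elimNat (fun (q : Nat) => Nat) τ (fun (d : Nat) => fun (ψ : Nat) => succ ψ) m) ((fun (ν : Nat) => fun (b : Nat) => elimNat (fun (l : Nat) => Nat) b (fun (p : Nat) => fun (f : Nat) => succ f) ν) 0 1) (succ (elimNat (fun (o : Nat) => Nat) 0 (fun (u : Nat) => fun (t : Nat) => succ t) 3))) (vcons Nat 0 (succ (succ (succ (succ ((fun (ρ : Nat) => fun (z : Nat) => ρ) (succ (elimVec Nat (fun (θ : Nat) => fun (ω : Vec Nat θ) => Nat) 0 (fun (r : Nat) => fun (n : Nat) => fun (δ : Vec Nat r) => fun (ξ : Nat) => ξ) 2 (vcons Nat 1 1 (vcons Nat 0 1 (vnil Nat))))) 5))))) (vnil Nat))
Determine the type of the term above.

type:
  Vec Nat 2


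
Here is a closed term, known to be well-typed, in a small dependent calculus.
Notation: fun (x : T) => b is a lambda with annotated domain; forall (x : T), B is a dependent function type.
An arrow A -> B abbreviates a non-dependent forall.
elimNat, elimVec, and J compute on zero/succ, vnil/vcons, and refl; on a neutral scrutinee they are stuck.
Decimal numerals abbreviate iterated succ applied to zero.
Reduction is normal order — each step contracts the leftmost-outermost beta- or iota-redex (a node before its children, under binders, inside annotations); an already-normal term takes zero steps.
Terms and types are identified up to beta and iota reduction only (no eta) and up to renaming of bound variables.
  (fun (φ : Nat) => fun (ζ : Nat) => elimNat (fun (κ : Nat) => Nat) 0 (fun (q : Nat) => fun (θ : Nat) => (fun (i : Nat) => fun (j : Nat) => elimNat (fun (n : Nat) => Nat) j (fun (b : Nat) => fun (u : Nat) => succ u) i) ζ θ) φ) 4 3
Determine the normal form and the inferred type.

resulting normal form:
  12
inferred type:
  Nat


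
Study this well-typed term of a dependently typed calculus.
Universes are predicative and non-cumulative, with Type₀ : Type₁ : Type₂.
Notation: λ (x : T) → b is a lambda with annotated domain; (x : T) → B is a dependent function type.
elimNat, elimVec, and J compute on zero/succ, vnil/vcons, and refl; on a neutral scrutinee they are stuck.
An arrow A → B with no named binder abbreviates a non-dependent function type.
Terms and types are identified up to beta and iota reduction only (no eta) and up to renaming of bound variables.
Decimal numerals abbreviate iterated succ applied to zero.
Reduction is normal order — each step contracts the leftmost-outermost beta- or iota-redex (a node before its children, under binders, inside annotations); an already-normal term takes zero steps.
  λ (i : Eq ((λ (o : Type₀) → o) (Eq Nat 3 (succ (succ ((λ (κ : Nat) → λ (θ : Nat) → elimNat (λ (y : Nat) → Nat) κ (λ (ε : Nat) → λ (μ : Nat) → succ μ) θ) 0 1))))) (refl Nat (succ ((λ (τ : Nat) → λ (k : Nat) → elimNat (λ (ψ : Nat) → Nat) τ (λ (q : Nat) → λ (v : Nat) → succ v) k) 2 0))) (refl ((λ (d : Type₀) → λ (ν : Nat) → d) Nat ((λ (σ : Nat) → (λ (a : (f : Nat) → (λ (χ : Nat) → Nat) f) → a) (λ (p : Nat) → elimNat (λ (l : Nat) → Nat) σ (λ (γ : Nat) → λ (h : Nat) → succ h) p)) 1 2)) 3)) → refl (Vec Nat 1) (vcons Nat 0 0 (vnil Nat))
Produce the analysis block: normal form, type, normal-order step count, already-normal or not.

reduced normal form:
  λ (i : Eq (Eq Nat 3 3) (refl Nat 3) (refl Nat 3)) → refl (Vec Nat 1) (vcons Nat 0 0 (vnil Nat))
the term's type:
  Eq (Eq Nat 3 3) (refl Nat 3) (refl Nat 3) → Eq (Vec Nat 1) (vcons Nat 0 0 (vnil Nat)) (vcons Nat 0 0 (vnil Nat))
normal-order step count: 12
already normal: no
first contracted redex: a beta-redex


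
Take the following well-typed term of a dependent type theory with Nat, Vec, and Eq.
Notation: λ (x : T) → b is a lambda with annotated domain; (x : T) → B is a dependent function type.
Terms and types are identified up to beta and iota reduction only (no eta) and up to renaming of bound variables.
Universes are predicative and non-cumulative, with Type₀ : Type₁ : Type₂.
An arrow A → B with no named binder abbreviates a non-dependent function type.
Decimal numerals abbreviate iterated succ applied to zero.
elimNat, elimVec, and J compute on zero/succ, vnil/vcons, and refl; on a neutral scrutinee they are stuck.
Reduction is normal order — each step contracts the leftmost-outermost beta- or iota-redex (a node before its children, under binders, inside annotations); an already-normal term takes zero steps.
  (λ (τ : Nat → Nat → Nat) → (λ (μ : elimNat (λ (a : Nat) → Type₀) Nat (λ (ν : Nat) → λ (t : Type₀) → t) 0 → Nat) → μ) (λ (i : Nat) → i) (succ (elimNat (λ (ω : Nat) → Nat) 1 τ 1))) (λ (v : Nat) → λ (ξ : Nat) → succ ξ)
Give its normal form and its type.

resulting normal form:
  3
inferred type:
  Nat


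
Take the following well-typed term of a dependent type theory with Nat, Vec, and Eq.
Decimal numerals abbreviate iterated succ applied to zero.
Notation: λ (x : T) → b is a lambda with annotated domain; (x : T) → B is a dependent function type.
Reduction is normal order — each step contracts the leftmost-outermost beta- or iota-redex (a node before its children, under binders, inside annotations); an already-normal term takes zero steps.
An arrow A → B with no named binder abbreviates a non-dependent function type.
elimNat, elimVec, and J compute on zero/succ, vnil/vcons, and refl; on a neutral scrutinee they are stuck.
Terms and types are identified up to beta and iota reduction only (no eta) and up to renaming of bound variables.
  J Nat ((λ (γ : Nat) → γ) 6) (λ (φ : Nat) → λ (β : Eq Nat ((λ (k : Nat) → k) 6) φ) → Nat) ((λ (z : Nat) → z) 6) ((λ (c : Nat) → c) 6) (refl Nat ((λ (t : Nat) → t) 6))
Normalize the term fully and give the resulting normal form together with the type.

normal form:
  6
type:
  Nat


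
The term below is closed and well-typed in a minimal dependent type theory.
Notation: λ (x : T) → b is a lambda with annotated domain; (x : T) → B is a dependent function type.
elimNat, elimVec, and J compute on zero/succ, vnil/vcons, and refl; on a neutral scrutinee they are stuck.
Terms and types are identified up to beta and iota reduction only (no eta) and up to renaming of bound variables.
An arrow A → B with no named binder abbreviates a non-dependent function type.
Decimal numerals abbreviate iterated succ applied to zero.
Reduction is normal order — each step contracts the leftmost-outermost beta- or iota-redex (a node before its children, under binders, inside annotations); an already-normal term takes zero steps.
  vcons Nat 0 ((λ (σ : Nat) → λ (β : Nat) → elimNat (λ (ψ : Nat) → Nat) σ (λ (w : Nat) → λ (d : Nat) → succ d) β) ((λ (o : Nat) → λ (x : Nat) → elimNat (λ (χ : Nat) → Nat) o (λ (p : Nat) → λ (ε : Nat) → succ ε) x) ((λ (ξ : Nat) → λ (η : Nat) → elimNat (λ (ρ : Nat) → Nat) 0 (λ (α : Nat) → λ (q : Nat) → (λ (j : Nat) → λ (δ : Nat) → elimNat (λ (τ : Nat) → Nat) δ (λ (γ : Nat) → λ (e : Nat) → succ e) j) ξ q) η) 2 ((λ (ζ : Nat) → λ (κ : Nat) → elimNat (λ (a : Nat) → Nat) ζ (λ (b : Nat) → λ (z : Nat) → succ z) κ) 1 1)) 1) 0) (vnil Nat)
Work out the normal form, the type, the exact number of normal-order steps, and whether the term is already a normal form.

normal form:
  vcons Nat 0 5 (vnil Nat)
the term's type:
  Vec Nat 1
normal-order step count: 33
term was already normal: no
first contracted redex: a beta-redex


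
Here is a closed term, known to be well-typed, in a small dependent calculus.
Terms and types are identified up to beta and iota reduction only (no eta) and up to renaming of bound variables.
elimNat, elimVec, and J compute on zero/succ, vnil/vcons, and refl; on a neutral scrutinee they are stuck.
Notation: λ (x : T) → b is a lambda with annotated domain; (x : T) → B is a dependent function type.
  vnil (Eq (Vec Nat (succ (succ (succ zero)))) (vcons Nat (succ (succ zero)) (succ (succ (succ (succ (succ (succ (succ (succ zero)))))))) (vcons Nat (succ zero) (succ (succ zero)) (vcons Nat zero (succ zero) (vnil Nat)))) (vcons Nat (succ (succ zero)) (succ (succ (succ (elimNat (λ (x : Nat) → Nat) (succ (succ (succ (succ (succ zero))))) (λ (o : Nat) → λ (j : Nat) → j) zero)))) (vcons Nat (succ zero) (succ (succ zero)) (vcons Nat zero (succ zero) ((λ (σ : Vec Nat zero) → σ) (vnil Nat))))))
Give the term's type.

the term's type:
  Vec (Eq (Vec Nat (succ (succ (succ zero)))) (vcons Nat (succ (succ zero)) (succ (succ (succ (succ (succ (succ (succ (succ zero)))))))) (vcons Nat (succ zero) (succ (succ zero)) (vcons Nat zero (succ zero) (vnil Nat)))) (vcons Nat (succ (succ zero)) (succ (succ (succ (succ (succ (succ (succ (succ zero)))))))) (vcons Nat (succ zero) (succ (succ zero)) (vcons Nat zero (succ zero) (vnil Nat))))) zero


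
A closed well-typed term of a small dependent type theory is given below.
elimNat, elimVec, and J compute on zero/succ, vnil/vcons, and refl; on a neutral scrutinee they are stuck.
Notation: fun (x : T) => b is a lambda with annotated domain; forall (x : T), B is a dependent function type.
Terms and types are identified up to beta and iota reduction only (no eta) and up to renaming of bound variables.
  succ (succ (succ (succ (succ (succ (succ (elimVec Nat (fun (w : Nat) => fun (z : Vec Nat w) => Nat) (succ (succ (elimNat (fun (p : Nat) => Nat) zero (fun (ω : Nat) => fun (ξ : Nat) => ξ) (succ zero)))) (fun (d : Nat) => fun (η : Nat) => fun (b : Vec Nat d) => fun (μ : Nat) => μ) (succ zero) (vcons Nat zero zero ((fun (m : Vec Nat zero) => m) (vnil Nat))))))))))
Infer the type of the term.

the term's type:
  Nat


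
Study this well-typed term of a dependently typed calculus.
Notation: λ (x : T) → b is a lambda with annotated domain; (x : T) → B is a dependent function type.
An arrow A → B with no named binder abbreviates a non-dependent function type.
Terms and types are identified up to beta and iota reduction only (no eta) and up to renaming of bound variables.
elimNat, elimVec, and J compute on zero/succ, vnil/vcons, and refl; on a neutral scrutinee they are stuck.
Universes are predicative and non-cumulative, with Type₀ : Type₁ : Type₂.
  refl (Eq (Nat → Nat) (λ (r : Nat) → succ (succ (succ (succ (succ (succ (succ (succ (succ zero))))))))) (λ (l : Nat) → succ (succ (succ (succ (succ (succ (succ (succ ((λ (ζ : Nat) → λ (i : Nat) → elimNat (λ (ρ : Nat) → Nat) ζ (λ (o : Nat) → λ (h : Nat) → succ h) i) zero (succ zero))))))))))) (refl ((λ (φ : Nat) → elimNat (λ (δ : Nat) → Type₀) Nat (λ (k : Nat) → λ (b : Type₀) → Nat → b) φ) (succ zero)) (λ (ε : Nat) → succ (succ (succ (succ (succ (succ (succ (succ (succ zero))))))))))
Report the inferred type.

the term's type:
  Eq (Eq (Nat → Nat) (λ (r : Nat) → succ (succ (succ (succ (succ (succ (succ (succ (succ zero))))))))) (λ (l : Nat) → succ (succ (succ (succ (succ (succ (succ (succ (succ zero)))))))))) (refl (Nat → Nat) (λ (ζ : Nat) → succ (succ (succ (succ (succ (succ (succ (succ (succ zero)))))))))) (refl (Nat → Nat) (λ (i : Nat) → succ (succ (succ (succ (succ (succ (succ (succ (succ zero))))))))))


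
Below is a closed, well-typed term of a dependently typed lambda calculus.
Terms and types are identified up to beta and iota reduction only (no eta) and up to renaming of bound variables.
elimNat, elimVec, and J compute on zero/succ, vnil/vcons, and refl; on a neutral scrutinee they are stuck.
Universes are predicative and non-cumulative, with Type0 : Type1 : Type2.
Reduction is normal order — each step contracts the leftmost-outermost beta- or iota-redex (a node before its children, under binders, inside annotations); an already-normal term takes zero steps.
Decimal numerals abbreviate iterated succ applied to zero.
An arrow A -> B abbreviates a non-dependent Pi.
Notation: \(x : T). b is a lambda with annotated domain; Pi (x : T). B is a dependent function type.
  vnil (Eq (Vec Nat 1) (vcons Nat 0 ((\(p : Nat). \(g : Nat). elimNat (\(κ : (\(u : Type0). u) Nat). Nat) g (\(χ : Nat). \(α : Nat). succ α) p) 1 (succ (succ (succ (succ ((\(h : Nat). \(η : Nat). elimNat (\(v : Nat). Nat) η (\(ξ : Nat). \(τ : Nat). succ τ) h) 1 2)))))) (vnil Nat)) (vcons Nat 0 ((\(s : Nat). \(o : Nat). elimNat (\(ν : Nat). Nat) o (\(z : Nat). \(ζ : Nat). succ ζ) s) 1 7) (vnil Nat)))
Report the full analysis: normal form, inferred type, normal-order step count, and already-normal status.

reduced normal form:
  vnil (Eq (Vec Nat 1) (vcons Nat 0 8 (vnil Nat)) (vcons Nat 0 8 (vnil Nat)))
the term's type:
  Vec (Eq (Vec Nat 1) (vcons Nat 0 8 (vnil Nat)) (vcons Nat 0 8 (vnil Nat))) 0
steps to reach normal form (normal order): 18
started in normal form: no
first redex: a beta-redex


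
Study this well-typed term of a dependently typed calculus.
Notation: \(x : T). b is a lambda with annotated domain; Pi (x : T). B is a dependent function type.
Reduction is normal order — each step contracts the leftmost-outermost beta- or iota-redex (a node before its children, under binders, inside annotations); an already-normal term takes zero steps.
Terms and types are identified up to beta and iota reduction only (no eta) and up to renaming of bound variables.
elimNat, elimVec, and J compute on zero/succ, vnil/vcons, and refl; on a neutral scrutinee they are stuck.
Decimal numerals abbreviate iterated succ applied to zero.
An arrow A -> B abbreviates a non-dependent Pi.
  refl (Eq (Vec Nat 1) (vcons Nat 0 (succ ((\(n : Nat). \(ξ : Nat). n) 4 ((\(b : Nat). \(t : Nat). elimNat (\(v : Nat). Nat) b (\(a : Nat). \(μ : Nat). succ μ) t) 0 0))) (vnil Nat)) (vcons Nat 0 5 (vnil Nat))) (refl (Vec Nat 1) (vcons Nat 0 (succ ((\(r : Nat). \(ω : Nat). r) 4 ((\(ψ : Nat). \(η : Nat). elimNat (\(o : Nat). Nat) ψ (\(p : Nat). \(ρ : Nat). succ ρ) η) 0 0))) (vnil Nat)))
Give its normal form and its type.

reduced normal form:
  refl (Eq (Vec Nat 1) (vcons Nat 0 5 (vnil Nat)) (vcons Nat 0 5 (vnil Nat))) (refl (Vec Nat 1) (vcons Nat 0 5 (vnil Nat)))
the term's type:
  Eq (Eq (Vec Nat 1) (vcons Nat 0 5 (vnil Nat)) (vcons Nat 0 5 (vnil Nat))) (refl (Vec Nat 1) (vcons Nat 0 5 (vnil Nat))) (refl (Vec Nat 1) (vcons Nat 0 5 (vnil Nat)))
observation: reduction starts at a beta-redex, and 4 normal-order steps reach the normal form.


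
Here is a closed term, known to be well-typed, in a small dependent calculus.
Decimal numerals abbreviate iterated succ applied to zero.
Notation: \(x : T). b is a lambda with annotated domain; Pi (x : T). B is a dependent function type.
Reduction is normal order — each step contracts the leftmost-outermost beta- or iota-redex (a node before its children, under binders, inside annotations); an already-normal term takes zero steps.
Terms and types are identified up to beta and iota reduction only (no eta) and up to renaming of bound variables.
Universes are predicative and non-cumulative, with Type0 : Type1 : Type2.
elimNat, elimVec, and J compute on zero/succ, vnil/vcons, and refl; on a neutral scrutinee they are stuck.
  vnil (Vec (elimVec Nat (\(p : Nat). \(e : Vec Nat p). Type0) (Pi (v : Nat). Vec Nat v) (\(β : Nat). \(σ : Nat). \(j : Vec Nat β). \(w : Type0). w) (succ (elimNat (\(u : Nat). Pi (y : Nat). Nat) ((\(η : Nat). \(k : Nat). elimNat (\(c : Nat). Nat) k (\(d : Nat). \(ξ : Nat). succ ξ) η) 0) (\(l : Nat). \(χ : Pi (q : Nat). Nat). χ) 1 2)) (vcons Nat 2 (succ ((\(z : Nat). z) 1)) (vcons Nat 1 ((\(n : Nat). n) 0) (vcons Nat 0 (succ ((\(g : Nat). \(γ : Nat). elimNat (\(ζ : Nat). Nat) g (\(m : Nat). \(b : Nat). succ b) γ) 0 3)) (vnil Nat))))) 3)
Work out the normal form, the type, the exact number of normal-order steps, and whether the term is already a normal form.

normal form:
  vnil (Vec (Pi (p : Nat). Vec Nat p) 3)
inferred type:
  Vec (Vec (Pi (p : Nat). Vec Nat p) 3) 0
steps to reach normal form (normal order): 16
already normal: no
first contracted redex: an elimVec iota-redex


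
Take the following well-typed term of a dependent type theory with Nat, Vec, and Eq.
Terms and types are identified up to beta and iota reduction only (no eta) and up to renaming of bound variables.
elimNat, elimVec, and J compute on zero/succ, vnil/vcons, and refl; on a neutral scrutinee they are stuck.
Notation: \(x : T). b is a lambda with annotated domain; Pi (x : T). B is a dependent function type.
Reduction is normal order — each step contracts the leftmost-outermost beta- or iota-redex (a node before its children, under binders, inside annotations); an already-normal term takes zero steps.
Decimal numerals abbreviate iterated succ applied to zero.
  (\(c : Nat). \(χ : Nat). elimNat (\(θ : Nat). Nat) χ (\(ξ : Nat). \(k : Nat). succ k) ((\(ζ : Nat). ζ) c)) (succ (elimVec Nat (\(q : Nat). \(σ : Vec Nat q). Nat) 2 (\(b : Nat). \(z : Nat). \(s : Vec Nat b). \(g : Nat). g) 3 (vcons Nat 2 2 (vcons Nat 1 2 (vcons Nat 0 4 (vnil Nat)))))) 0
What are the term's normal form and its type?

reduced normal form:
  3
the term's type:
  Nat


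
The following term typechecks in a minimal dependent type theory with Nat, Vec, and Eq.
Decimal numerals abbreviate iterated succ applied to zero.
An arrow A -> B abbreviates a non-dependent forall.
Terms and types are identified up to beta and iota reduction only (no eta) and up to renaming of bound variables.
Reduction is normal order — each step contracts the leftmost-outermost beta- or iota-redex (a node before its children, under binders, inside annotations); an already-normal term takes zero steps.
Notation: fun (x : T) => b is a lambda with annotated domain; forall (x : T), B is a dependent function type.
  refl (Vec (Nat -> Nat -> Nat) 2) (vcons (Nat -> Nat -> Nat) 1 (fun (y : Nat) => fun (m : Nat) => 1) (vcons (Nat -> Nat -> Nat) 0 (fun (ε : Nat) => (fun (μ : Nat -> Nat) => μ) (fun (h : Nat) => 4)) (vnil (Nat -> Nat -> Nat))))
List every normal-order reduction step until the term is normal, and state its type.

normal-order reduction sequence:
  refl (Vec (Nat -> Nat -> Nat) 2) (vcons (Nat -> Nat -> Nat) 1 (fun (y : Nat) => fun (m : Nat) => 1) (vcons (Nat -> Nat -> Nat) 0 (fun (ε : Nat) => (fun (μ : Nat -> Nat) => μ) (fun (h : Nat) => 4)) (vnil (Nat -> Nat -> Nat))))
  ~> refl (Vec (Nat -> Nat -> Nat) 2) (vcons (Nat -> Nat -> Nat) 1 (fun (y : Nat) => fun (m : Nat) => 1) (vcons (Nat -> Nat -> Nat) 0 (fun (ε : Nat) => fun (μ : Nat) => 4) (vnil (Nat -> Nat -> Nat))))
inferred type:
  Eq (Vec (Nat -> Nat -> Nat) 2) (vcons (Nat -> Nat -> Nat) 1 (fun (y : Nat) => fun (m : Nat) => 1) (vcons (Nat -> Nat -> Nat) 0 (fun (ε : Nat) => fun (μ : Nat) => 4) (vnil (Nat -> Nat -> Nat)))) (vcons (Nat -> Nat -> Nat) 1 (fun (h : Nat) => fun (c : Nat) => 1) (vcons (Nat -> Nat -> Nat) 0 (fun (i : Nat) => fun (w : Nat) => 4) (vnil (Nat -> Nat -> Nat))))


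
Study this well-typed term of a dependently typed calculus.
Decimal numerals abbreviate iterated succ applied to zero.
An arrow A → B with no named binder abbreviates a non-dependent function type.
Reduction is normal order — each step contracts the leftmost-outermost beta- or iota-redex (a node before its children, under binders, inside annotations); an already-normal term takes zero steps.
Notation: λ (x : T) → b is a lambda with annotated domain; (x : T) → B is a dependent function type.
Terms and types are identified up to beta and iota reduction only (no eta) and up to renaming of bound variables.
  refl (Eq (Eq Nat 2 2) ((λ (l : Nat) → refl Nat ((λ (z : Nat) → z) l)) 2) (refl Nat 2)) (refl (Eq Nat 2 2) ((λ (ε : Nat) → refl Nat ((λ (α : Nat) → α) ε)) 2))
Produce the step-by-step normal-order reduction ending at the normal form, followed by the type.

normal-order reduction:
  refl (Eq (Eq Nat 2 2) ((λ (l : Nat) → refl Nat ((λ (z : Nat) → z) l)) 2) (refl Nat 2)) (refl (Eq Nat 2 2) ((λ (ε : Nat) → refl Nat ((λ (α : Nat) → α) ε)) 2))
  ~> refl (Eq (Eq Nat 2 2) (refl Nat ((λ (l : Nat) → l) 2)) (refl Nat 2)) (refl (Eq Nat 2 2) ((λ (z : Nat) → refl Nat ((λ (ε : Nat) → ε) z)) 2))
  ~> refl (Eq (Eq Nat 2 2) (refl Nat 2) (refl Nat 2)) (refl (Eq Nat 2 2) ((λ (l : Nat) → refl Nat ((λ (z : Nat) → z) l)) 2))
  ~> refl (Eq (Eq Nat 2 2) (refl Nat 2) (refl Nat 2)) (refl (Eq Nat 2 2) (refl Nat ((λ (l : Nat) → l) 2)))
  ~> refl (Eq (Eq Nat 2 2) (refl Nat 2) (refl Nat 2)) (refl (Eq Nat 2 2) (refl Nat 2))
type:
  Eq (Eq (Eq Nat 2 2) (refl Nat 2) (refl Nat 2)) (refl (Eq Nat 2 2) (refl Nat 2)) (refl (Eq Nat 2 2) (refl Nat 2))


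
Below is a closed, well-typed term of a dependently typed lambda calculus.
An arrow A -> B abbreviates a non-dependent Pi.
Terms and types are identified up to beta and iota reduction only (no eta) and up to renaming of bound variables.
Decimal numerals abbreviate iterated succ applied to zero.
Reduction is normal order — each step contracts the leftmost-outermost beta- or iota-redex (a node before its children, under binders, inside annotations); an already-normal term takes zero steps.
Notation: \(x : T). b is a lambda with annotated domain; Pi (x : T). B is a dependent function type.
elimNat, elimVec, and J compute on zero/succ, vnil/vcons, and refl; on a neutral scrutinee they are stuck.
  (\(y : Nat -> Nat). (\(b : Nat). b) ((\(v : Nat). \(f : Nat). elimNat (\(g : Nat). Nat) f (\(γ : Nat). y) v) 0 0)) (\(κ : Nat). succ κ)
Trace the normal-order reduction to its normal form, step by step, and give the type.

normal-order reduction sequence:
  (\(y : Nat -> Nat). (\(b : Nat). b) ((\(v : Nat). \(f : Nat). elimNat (\(g : Nat). Nat) f (\(γ : Nat). y) v) 0 0)) (\(κ : Nat). succ κ)
  ~> (\(y : Nat). y) ((\(b : Nat). \(v : Nat). elimNat (\(f : Nat). Nat) v (\(g : Nat). \(γ : Nat). succ γ) b) 0 0)
  ~> (\(y : Nat). \(b : Nat). elimNat (\(v : Nat). Nat) b (\(f : Nat). \(g : Nat). succ g) y) 0 0
  ~> (\(y : Nat). elimNat (\(b : Nat). Nat) y (\(v : Nat). \(f : Nat). succ f) 0) 0
  ~> elimNat (\(y : Nat). Nat) 0 (\(b : Nat). \(v : Nat). succ v) 0
  ~> 0
inferred type:
  Nat


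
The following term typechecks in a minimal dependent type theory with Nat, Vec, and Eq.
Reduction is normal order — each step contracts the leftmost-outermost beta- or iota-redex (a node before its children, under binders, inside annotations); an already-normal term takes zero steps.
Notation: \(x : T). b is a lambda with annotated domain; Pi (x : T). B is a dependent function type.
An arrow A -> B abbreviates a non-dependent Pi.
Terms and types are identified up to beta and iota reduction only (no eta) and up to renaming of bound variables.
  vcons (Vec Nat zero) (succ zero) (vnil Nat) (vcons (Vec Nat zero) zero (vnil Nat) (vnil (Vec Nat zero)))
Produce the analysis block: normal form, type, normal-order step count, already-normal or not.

resulting normal form:
  vcons (Vec Nat zero) (succ zero) (vnil Nat) (vcons (Vec Nat zero) zero (vnil Nat) (vnil (Vec Nat zero)))
inferred type:
  Vec (Vec Nat zero) (succ (succ zero))
reduction steps (normal order): 0
already normal: yes


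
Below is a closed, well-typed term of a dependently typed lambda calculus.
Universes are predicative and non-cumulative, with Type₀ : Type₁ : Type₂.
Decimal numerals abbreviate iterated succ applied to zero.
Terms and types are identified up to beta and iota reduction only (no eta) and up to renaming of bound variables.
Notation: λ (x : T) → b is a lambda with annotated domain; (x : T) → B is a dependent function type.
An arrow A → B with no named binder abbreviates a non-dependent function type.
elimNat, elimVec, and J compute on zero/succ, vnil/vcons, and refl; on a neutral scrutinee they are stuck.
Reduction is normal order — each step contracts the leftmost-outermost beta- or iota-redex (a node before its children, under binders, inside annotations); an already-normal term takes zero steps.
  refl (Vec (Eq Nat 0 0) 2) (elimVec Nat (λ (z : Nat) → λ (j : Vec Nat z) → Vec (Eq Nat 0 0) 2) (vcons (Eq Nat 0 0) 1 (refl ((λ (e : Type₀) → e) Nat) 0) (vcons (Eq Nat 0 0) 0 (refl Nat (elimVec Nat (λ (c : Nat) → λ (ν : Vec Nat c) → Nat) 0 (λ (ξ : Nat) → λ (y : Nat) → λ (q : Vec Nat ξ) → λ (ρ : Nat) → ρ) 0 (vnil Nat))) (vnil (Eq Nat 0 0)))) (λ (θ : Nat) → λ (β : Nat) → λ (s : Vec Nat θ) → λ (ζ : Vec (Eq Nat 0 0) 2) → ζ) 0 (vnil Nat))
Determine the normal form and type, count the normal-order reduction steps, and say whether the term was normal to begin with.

reduced normal form:
  refl (Vec (Eq Nat 0 0) 2) (vcons (Eq Nat 0 0) 1 (refl Nat 0) (vcons (Eq Nat 0 0) 0 (refl Nat 0) (vnil (Eq Nat 0 0))))
the term's type:
  Eq (Vec (Eq Nat 0 0) 2) (vcons (Eq Nat 0 0) 1 (refl Nat 0) (vcons (Eq Nat 0 0) 0 (refl Nat 0) (vnil (Eq Nat 0 0)))) (vcons (Eq Nat 0 0) 1 (refl Nat 0) (vcons (Eq Nat 0 0) 0 (refl Nat 0) (vnil (Eq Nat 0 0))))
reduction steps (normal order): 3
already normal: no
first redex: an elimVec iota-redex


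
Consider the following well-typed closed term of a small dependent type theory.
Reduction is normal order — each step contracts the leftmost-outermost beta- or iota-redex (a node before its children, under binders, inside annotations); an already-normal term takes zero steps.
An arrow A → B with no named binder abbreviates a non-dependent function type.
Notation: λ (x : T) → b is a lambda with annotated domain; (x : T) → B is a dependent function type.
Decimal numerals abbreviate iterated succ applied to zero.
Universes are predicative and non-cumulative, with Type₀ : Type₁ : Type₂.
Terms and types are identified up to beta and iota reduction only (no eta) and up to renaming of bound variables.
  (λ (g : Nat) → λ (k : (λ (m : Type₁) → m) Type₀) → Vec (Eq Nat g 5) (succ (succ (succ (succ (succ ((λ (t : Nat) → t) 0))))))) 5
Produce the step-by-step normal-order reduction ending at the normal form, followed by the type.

normal-order reduction:
  (λ (g : Nat) → λ (k : (λ (m : Type₁) → m) Type₀) → Vec (Eq Nat g 5) (succ (succ (succ (succ (succ ((λ (t : Nat) → t) 0))))))) 5
  ~> λ (g : (λ (k : Type₁) → k) Type₀) → Vec (Eq Nat 5 5) (succ (succ (succ (succ (succ ((λ (m : Nat) → m) 0))))))
  ~> λ (g : Type₀) → Vec (Eq Nat 5 5) (succ (succ (succ (succ (succ ((λ (k : Nat) → k) 0))))))
  ~> λ (g : Type₀) → Vec (Eq Nat 5 5) 5
the term's type:
  Type₀ → Type₀


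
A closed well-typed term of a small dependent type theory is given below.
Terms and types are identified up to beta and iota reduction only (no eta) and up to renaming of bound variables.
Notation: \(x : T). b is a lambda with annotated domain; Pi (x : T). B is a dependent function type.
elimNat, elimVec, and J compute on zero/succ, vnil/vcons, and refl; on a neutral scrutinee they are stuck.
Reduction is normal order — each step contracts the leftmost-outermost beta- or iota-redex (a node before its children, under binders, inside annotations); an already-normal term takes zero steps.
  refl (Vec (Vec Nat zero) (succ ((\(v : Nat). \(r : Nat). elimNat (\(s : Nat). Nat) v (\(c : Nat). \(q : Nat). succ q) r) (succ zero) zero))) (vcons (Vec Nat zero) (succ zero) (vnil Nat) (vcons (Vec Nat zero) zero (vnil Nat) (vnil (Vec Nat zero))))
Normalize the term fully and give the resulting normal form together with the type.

normal form:
  refl (Vec (Vec Nat zero) (succ (succ zero))) (vcons (Vec Nat zero) (succ zero) (vnil Nat) (vcons (Vec Nat zero) zero (vnil Nat) (vnil (Vec Nat zero))))
inferred type:
  Eq (Vec (Vec Nat zero) (succ (succ zero))) (vcons (Vec Nat zero) (succ zero) (vnil Nat) (vcons (Vec Nat zero) zero (vnil Nat) (vnil (Vec Nat zero)))) (vcons (Vec Nat zero) (succ zero) (vnil Nat) (vcons (Vec Nat zero) zero (vnil Nat) (vnil (Vec Nat zero))))
observation: normalization takes exactly 3 steps under the normal-order strategy.


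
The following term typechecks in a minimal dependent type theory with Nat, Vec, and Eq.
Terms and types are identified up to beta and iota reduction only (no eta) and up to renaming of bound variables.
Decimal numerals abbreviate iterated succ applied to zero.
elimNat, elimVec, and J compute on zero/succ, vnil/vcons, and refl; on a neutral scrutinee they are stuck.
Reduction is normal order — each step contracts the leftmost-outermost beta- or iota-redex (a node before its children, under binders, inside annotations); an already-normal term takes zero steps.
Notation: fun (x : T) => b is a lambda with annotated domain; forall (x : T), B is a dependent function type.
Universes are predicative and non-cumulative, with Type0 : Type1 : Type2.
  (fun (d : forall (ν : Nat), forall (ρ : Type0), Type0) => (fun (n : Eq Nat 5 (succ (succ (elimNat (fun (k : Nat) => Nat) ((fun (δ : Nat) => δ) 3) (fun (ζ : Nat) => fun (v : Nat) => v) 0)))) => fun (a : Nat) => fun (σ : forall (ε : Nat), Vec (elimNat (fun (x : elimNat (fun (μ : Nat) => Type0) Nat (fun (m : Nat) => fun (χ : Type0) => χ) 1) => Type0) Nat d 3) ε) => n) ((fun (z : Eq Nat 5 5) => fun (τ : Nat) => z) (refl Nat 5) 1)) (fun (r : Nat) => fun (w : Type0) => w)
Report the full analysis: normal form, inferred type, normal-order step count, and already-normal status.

reduced normal form:
  fun (d : Nat) => fun (ν : forall (ρ : Nat), Vec Nat ρ) => refl Nat 5
the term's type:
  forall (d : Nat), forall (ν : forall (ρ : Nat), Vec Nat ρ), Eq Nat 5 5
normal-order step count: 14
started in normal form: no
first contracted redex: a beta-redex


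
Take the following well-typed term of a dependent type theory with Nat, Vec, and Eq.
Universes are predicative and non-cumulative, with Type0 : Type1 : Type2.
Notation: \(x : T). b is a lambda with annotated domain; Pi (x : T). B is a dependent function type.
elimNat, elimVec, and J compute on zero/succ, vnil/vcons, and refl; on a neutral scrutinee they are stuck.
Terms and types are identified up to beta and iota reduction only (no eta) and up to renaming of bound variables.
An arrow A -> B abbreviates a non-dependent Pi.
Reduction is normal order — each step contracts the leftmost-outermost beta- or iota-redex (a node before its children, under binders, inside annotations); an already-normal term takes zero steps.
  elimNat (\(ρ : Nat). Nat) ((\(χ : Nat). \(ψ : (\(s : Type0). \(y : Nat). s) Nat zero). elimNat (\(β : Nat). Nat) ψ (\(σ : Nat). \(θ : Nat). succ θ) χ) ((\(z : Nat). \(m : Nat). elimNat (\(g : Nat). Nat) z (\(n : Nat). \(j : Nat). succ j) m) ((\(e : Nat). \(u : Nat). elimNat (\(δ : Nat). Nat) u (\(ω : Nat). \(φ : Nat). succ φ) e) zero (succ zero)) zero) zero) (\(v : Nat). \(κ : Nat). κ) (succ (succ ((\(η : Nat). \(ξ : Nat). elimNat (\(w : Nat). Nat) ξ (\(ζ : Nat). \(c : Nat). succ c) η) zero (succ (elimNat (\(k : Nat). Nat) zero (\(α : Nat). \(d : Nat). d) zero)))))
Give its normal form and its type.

reduced normal form:
  succ zero
type:
  Nat


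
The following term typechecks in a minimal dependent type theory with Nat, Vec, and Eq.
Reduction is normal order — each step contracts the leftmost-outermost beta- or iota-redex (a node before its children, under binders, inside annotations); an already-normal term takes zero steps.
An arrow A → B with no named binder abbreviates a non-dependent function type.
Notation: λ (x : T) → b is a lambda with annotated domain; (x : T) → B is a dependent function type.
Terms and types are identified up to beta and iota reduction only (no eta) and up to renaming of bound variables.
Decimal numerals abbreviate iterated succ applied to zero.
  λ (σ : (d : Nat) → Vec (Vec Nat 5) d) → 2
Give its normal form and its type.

resulting normal form:
  λ (σ : (d : Nat) → Vec (Vec Nat 5) d) → 2
inferred type:
  ((σ : Nat) → Vec (Vec Nat 5) σ) → Nat
observation: the term is already in normal form.


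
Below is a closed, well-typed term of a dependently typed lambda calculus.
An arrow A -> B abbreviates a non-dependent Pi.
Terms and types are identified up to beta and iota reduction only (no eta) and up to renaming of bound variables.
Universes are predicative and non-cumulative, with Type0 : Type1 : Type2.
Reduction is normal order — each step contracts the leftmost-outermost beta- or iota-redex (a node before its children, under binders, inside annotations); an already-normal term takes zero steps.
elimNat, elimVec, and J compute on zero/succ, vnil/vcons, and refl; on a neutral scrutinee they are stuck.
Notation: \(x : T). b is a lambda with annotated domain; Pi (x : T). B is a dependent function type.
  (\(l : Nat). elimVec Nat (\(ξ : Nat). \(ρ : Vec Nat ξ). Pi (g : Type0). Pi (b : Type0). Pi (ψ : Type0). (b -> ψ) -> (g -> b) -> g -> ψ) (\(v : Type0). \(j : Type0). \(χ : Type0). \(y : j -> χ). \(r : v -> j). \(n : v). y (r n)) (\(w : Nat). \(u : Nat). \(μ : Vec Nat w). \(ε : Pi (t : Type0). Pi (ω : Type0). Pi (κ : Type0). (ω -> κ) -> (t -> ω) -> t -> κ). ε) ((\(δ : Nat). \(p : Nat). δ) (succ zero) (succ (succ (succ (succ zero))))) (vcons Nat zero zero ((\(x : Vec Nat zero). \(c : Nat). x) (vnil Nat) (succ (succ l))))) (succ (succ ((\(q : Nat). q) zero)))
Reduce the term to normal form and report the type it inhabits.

reduced normal form:
  \(l : Type0). \(ξ : Type0). \(ρ : Type0). \(g : ξ -> ρ). \(b : l -> ξ). \(ψ : l). g (b ψ)
the term's type:
  Pi (l : Type0). Pi (ξ : Type0). Pi (ρ : Type0). (ξ -> ρ) -> (l -> ξ) -> l -> ρ


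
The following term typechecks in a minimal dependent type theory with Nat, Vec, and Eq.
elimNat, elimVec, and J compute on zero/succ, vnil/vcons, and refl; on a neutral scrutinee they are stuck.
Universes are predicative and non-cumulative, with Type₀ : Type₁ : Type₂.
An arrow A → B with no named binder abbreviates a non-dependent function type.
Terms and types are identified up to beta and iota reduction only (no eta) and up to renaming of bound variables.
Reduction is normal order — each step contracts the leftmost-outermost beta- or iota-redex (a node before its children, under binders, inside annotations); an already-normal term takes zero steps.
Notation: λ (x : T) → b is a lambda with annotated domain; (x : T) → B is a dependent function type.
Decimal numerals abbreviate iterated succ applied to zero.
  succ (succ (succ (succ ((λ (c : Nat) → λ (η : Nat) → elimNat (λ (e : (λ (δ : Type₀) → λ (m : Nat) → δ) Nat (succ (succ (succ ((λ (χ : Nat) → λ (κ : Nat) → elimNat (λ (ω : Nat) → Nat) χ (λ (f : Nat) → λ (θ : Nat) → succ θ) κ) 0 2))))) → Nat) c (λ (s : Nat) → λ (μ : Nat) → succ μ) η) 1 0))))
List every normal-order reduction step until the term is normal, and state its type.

normal-order reduction sequence:
  succ (succ (succ (succ ((λ (c : Nat) → λ (η : Nat) → elimNat (λ (e : (λ (δ : Type₀) → λ (m : Nat) → δ) Nat (succ (succ (succ ((λ (χ : Nat) → λ (κ : Nat) → elimNat (λ (ω : Nat) → Nat) χ (λ (f : Nat) → λ (θ : Nat) → succ θ) κ) 0 2))))) → Nat) c (λ (s : Nat) → λ (μ : Nat) → succ μ) η) 1 0))))
  ~> succ (succ (succ (succ ((λ (c : Nat) → elimNat (λ (η : (λ (e : Type₀) → λ (δ : Nat) → e) Nat (succ (succ (succ ((λ (m : Nat) → λ (χ : Nat) → elimNat (λ (κ : Nat) → Nat) m (λ (ω : Nat) → λ (f : Nat) → succ f) χ) 0 2))))) → Nat) 1 (λ (θ : Nat) → λ (s : Nat) → succ s) c) 0))))
  ~> succ (succ (succ (succ (elimNat (λ (c : (λ (η : Type₀) → λ (e : Nat) → η) Nat (succ (succ (succ ((λ (δ : Nat) → λ (m : Nat) → elimNat (λ (χ : Nat) → Nat) δ (λ (κ : Nat) → λ (ω : Nat) → succ ω) m) 0 2))))) → Nat) 1 (λ (f : Nat) → λ (θ : Nat) → succ θ) 0))))
  ~> 5
inferred type:
  Nat


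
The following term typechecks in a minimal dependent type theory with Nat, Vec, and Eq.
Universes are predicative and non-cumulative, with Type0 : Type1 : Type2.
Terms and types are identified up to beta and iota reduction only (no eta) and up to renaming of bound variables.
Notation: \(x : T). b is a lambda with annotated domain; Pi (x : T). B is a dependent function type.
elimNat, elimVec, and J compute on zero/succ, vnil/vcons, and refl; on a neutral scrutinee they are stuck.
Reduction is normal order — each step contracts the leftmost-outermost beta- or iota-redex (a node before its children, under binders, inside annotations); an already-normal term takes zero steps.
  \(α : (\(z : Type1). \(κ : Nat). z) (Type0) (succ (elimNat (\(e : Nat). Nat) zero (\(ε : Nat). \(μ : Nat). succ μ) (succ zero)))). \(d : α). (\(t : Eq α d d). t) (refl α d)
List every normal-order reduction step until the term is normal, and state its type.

normal-order reduction:
  \(α : (\(z : Type1). \(κ : Nat). z) (Type0) (succ (elimNat (\(e : Nat). Nat) zero (\(ε : Nat). \(μ : Nat). succ μ) (succ zero)))). \(d : α). (\(t : Eq α d d). t) (refl α d)
  ~> \(α : (\(z : Nat). Type0) (succ (elimNat (\(κ : Nat). Nat) zero (\(e : Nat). \(ε : Nat). succ ε) (succ zero)))). \(μ : α). (\(d : Eq α μ μ). d) (refl α μ)
  ~> \(α : Type0). \(z : α). (\(κ : Eq α z z). κ) (refl α z)
  ~> \(α : Type0). \(z : α). refl α z
type:
  Pi (α : Type0). Pi (z : α). Eq α z z


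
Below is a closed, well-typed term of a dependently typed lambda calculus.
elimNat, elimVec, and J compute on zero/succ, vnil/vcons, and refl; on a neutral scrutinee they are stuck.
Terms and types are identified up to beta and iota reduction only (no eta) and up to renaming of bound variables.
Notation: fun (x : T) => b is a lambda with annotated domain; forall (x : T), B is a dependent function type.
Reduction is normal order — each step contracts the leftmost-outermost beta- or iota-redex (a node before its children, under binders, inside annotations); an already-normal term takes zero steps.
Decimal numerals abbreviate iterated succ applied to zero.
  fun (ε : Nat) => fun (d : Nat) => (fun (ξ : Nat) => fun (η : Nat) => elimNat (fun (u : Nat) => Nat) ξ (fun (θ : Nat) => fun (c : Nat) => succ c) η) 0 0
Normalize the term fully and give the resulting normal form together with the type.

resulting normal form:
  fun (ε : Nat) => fun (d : Nat) => 0
type:
  forall (ε : Nat), forall (d : Nat), Nat
observation: normalization takes exactly 3 steps under the normal-order strategy.


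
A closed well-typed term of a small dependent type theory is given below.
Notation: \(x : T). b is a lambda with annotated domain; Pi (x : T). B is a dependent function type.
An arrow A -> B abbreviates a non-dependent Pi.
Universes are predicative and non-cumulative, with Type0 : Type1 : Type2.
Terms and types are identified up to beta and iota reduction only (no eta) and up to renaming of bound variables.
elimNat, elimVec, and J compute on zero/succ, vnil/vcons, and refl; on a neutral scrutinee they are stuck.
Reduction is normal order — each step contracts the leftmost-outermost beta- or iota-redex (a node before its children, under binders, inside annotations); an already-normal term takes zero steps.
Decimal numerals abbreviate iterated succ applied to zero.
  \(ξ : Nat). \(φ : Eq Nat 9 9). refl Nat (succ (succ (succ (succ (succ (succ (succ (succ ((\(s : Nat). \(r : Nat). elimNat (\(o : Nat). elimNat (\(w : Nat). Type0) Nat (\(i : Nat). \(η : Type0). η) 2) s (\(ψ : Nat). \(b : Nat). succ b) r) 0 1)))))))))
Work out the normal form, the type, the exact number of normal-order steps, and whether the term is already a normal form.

reduced normal form:
  \(ξ : Nat). \(φ : Eq Nat 9 9). refl Nat 9
the term's type:
  Nat -> Eq Nat 9 9 -> Eq Nat 9 9
reduction steps (normal order): 6
started in normal form: no
first redex: a beta-redex
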